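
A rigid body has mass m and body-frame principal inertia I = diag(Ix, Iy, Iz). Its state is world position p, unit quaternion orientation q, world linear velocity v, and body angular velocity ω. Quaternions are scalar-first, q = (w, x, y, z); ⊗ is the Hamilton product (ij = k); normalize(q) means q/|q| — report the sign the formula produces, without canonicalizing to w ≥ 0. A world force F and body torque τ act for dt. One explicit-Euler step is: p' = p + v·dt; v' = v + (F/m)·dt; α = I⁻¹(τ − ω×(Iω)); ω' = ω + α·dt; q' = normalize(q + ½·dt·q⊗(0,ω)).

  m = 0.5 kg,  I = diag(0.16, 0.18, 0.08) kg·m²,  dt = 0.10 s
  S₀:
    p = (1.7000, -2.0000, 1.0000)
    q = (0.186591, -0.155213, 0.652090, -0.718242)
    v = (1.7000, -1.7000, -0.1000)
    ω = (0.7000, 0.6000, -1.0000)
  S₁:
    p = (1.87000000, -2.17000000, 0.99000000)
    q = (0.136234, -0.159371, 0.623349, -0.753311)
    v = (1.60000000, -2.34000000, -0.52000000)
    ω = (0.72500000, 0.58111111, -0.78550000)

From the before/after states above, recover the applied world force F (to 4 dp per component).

F = (-0.5000, -3.2000, -2.1000)

Δv = v₁−v₀ = (-0.10000000, -0.64000000, -0.42000000)
F = m·Δv/dt = (-0.5000, -3.2000, -2.1000)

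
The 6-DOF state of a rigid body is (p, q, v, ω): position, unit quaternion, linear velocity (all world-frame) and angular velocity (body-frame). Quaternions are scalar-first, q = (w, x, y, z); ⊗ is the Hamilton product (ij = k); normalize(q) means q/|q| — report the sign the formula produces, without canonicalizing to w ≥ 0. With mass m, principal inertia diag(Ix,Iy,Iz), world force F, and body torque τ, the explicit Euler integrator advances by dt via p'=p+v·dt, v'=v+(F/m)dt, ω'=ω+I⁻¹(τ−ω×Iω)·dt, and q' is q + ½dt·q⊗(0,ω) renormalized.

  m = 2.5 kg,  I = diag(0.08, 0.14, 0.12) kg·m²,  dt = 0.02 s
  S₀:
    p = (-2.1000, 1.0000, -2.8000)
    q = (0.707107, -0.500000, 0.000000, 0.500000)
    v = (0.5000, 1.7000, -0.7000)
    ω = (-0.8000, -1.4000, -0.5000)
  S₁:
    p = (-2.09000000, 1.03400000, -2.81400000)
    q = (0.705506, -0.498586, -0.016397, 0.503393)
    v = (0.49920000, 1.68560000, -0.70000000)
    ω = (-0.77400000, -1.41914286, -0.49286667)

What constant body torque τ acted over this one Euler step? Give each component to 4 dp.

ω₁ − ω₀ = (0.02600000, -0.01914286, 0.00713333)
ω₀×(Iω₀) = (-0.0140, -0.0160, 0.0672)
applied torque τ = (0.0900, -0.1500, 0.1100)

τ = (0.0900, -0.1500, 0.1100)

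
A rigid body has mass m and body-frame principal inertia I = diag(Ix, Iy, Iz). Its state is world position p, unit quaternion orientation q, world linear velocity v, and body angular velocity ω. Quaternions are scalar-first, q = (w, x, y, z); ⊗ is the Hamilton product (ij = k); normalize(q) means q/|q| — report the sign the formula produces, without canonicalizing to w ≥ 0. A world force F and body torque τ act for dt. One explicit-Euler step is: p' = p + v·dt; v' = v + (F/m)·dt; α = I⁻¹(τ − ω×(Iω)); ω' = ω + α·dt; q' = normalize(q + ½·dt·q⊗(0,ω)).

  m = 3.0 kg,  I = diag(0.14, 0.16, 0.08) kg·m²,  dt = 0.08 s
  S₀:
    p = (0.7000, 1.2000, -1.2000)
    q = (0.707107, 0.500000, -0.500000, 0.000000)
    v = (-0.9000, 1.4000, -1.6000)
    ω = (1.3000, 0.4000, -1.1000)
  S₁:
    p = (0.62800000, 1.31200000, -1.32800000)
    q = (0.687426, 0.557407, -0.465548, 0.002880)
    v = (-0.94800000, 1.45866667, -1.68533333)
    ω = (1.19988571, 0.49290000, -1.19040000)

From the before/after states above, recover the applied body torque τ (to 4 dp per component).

τ = (-0.1400, 0.1000, -0.0800)

Δω = ω₁−ω₀ = (-0.10011429, 0.09290000, -0.09040000)
I·α + gyro = (-0.1400, 0.1000, -0.0800)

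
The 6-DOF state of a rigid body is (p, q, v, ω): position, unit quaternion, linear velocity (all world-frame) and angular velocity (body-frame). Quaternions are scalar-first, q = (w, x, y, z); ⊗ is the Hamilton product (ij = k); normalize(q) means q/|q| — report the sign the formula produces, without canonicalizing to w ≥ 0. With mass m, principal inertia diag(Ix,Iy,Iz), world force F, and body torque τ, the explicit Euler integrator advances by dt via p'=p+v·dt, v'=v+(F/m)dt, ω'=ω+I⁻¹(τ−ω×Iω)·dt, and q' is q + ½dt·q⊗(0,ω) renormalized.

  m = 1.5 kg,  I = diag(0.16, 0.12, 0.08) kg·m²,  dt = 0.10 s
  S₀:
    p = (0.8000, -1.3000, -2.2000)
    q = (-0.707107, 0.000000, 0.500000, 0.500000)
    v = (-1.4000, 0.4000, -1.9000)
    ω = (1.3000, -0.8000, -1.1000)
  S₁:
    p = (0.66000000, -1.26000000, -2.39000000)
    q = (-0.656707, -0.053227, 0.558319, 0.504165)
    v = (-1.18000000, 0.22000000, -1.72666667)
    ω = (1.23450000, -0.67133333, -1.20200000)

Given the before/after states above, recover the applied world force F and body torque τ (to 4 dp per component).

F = (3.3000, -2.7000, 2.6000)
τ = (-0.1400, 0.0400, -0.0400)

ω₁ − ω₀ = (-0.06550000, 0.12866667, -0.10200000)
applied torque τ = (-0.1400, 0.0400, -0.0400)
Δv = v₁−v₀ = (0.22000000, -0.18000000, 0.17333333)
F = m·Δv/dt = (3.3000, -2.7000, 2.6000)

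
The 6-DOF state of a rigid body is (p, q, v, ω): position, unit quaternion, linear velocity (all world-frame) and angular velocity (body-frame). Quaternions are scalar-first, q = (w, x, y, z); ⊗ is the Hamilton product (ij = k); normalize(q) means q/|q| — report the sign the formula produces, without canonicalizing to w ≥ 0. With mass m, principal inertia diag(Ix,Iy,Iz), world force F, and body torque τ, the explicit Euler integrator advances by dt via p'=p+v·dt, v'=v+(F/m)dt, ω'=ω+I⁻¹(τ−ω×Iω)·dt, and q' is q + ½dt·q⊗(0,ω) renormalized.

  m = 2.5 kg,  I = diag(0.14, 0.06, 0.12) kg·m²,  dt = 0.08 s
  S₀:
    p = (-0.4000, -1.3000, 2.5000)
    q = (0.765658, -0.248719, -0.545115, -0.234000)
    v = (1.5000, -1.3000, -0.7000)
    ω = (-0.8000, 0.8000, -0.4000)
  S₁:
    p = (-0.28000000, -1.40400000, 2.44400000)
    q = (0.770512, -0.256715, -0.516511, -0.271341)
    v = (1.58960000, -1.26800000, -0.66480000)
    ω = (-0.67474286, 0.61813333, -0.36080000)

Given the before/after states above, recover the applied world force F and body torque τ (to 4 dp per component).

F = (2.8000, 1.0000, 1.1000)
τ = (0.2000, -0.1300, 0.1100)

velocity change Δv = (0.08960000, 0.03200000, 0.03520000)
applied force F = (2.8000, 1.0000, 1.1000)
rate change Δω = (0.12525714, -0.18186667, 0.03920000)
gyro term ω₀×Iω₀ = (-0.0192, 0.0064, 0.0512)
τ = I·(Δω/dt) + ω₀×(Iω₀) = (0.2000, -0.1300, 0.1100)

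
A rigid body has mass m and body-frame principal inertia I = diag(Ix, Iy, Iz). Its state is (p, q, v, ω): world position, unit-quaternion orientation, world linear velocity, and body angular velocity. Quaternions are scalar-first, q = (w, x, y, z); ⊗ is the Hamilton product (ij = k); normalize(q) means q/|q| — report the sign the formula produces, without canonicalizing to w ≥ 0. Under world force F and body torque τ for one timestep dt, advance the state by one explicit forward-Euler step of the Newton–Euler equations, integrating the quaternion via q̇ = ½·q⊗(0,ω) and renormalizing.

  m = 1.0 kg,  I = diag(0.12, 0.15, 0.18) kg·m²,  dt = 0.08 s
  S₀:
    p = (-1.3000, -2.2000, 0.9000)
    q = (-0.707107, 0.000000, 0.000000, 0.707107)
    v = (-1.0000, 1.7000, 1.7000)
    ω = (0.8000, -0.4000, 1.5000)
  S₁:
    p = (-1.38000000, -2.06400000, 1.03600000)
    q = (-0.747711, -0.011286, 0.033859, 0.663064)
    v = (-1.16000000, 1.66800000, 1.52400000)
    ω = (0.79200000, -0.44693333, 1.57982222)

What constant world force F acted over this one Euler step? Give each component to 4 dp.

F = (-2.0000, -0.4000, -2.2000)

v₁ − v₀ = (-0.16000000, -0.03200000, -0.17600000)
applied force F = (-2.0000, -0.4000, -2.2000)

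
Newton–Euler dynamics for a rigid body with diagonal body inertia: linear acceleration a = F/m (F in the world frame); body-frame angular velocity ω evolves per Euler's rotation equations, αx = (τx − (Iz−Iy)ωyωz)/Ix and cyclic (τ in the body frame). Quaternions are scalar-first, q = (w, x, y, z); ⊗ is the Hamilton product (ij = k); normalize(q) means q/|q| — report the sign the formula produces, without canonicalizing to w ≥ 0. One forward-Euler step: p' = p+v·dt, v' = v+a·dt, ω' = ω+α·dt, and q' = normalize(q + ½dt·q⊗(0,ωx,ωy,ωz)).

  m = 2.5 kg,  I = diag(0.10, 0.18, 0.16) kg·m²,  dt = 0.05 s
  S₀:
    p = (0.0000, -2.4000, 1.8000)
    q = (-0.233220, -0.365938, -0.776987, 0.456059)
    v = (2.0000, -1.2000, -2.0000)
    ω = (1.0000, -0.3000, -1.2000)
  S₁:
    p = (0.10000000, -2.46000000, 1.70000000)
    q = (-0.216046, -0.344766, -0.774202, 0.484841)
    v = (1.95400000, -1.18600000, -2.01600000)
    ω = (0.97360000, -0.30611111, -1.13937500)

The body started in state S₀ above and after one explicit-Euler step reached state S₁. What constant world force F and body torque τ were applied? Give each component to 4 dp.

F = (-2.3000, 0.7000, -0.8000)
τ = (-0.0600, 0.0500, 0.1700)

Δv = v₁−v₀ = (-0.04600000, 0.01400000, -0.01600000)
F = m·Δv/dt = (-2.3000, 0.7000, -0.8000)
rate change Δω = (-0.02640000, -0.00611111, 0.06062500)
I·α + gyro = (-0.0600, 0.0500, 0.1700)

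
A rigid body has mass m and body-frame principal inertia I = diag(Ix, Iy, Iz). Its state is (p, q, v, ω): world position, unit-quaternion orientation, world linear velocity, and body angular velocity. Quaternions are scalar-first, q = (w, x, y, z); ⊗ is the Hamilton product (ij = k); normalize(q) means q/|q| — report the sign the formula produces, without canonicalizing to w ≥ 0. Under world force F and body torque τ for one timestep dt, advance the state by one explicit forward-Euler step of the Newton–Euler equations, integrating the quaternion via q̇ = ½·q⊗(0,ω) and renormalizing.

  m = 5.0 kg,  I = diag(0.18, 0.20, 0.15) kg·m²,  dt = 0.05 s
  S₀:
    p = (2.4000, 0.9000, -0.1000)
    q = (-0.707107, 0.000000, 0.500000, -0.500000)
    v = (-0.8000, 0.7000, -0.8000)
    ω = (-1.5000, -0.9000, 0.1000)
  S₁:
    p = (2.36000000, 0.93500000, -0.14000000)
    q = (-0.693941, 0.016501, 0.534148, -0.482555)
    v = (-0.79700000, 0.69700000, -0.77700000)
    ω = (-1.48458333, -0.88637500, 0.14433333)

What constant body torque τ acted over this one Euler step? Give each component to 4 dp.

τ = (0.0600, 0.0500, 0.1600)

ω₁ − ω₀ = (0.01541667, 0.01362500, 0.04433333)
precession coupling = (0.0045, -0.0045, 0.0270)
I·α + gyro = (0.0600, 0.0500, 0.1600)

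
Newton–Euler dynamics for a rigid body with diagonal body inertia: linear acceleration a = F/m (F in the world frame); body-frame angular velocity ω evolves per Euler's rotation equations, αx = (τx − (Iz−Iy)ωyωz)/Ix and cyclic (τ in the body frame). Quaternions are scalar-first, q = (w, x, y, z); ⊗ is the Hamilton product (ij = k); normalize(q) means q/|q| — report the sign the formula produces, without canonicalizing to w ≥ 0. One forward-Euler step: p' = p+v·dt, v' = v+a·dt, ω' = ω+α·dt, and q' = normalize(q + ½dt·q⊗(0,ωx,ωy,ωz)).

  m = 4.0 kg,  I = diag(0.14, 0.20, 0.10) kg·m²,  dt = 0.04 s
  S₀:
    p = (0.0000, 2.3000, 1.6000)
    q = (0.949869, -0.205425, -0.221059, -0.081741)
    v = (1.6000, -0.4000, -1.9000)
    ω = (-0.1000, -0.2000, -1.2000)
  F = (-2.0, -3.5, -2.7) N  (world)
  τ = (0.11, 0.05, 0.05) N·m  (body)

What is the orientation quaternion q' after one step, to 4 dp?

q⊗(0,ω) = (-0.1628435, 0.1539357, -0.4283097, -1.1208637)
updated quaternion q' = (0.9463, -0.2023, -0.2296, -0.1041)

q' = (0.9463, -0.2023, -0.2296, -0.1041)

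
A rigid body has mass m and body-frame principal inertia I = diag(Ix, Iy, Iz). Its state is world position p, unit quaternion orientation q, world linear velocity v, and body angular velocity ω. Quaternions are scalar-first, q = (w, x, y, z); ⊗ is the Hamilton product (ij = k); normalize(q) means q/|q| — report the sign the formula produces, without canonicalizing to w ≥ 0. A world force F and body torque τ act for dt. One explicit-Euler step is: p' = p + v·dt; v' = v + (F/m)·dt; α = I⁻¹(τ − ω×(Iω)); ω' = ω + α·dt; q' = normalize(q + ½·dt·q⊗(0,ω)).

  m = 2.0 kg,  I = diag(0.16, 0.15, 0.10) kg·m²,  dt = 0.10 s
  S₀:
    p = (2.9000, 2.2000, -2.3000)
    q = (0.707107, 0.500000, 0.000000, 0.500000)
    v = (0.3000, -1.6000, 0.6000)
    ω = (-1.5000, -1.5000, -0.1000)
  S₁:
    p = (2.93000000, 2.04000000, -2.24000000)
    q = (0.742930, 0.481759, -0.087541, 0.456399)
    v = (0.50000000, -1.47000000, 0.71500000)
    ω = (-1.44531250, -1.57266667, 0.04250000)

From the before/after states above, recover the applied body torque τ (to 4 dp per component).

rate change Δω = (0.05468750, -0.07266667, 0.14250000)
applied torque τ = (0.0800, -0.1000, 0.1200)

τ = (0.0800, -0.1000, 0.1200)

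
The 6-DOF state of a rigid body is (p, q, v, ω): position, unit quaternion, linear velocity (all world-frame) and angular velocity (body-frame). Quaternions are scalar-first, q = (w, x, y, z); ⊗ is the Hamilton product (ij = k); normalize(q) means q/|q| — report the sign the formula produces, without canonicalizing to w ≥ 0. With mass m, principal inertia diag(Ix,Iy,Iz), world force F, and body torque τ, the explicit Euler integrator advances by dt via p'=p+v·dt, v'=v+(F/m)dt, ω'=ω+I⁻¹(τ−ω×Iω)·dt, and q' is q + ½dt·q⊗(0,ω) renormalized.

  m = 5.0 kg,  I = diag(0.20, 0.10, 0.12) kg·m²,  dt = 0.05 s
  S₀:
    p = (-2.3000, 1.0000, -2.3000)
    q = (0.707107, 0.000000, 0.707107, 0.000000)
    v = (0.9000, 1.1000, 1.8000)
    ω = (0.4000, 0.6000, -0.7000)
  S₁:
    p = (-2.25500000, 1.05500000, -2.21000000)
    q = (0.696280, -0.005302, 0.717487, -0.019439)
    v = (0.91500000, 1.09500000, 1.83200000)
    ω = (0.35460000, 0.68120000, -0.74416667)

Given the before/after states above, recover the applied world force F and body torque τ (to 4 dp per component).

F = (1.5000, -0.5000, 3.2000)
τ = (-0.1900, 0.1400, -0.1300)

velocity change Δv = (0.01500000, -0.00500000, 0.03200000)
applied force F = (1.5000, -0.5000, 3.2000)
rate change Δω = (-0.04540000, 0.08120000, -0.04416667)
applied torque τ = (-0.1900, 0.1400, -0.1300)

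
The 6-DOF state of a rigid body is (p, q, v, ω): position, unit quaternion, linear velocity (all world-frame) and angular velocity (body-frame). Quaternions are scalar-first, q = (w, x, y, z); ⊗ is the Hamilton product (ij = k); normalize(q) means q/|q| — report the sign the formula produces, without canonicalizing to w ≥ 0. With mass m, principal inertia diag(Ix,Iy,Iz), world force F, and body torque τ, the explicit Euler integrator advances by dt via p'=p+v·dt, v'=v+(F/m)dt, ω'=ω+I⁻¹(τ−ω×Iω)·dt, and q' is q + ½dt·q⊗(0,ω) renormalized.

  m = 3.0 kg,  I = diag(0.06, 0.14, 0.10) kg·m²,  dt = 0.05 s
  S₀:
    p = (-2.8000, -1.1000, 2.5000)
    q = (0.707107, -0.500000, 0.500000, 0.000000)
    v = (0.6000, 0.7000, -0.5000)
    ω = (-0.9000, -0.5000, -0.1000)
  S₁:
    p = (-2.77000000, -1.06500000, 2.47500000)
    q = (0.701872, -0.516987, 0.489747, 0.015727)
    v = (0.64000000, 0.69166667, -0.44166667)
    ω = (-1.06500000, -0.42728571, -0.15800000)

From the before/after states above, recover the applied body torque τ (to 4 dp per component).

τ = (-0.2000, 0.2000, -0.0800)

ω₁ − ω₀ = (-0.16500000, 0.07271429, -0.05800000)
applied torque τ = (-0.2000, 0.2000, -0.0800)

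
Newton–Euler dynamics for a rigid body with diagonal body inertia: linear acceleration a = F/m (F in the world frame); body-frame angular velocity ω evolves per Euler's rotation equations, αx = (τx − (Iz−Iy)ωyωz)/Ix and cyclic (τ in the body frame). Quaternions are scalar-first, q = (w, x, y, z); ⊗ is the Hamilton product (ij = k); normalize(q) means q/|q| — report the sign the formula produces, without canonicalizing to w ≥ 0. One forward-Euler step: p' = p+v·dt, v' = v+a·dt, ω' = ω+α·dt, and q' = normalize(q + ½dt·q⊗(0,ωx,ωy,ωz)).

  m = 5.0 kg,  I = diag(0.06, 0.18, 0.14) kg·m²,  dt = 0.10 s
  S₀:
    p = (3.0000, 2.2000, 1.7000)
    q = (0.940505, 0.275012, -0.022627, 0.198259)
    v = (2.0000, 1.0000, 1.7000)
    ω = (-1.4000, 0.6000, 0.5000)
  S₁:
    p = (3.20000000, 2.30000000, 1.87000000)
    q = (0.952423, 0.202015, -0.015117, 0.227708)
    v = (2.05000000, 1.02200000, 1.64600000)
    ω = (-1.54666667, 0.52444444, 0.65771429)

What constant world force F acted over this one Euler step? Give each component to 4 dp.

F = (2.5000, 1.1000, -2.7000)

Δv = v₁−v₀ = (0.05000000, 0.02200000, -0.05400000)
F = m·Δv/dt = (2.5000, 1.1000, -2.7000)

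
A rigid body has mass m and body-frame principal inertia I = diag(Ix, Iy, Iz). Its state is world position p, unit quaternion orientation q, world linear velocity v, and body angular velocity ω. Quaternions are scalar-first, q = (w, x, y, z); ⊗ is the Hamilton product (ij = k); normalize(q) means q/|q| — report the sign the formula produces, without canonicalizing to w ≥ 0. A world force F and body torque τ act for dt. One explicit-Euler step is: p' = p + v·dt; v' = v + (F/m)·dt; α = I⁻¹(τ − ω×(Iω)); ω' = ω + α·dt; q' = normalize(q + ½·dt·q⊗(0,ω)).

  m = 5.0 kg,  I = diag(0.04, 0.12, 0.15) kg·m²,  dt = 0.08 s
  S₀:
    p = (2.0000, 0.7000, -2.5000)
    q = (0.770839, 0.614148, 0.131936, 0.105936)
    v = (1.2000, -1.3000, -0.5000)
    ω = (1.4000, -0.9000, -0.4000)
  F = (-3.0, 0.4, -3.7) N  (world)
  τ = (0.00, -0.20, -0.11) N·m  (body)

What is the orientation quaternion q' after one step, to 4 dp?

q' = (0.7412, 0.6575, 0.1197, 0.0640)

Hamilton product q⊗(0,ω) = (-0.6986904, 1.1217426, -0.2997855, -1.0457792)
q' = normalize(q + ½dt·q⊗(0,ω)) = (0.7412, 0.6575, 0.1197, 0.0640)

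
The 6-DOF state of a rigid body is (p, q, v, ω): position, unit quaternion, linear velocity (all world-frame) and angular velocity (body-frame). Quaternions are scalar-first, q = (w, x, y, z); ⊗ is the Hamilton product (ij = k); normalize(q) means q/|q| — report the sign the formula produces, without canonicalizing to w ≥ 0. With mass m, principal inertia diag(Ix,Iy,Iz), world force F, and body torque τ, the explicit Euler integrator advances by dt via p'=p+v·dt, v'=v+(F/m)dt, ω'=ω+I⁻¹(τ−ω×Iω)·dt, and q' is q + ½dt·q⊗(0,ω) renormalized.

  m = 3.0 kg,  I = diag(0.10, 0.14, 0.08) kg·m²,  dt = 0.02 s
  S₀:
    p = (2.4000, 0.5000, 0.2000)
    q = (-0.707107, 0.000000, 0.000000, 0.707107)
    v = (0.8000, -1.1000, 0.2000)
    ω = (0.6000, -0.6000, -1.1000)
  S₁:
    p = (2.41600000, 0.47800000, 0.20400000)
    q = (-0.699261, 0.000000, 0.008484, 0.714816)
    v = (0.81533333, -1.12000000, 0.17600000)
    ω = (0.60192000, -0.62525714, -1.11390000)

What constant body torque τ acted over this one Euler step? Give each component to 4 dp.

τ = (-0.0300, -0.1900, -0.0700)

Δω = ω₁−ω₀ = (0.00192000, -0.02525714, -0.01390000)
precession coupling = (-0.0396, -0.0132, -0.0144)
τ = I·(Δω/dt) + ω₀×(Iω₀) = (-0.0300, -0.1900, -0.0700)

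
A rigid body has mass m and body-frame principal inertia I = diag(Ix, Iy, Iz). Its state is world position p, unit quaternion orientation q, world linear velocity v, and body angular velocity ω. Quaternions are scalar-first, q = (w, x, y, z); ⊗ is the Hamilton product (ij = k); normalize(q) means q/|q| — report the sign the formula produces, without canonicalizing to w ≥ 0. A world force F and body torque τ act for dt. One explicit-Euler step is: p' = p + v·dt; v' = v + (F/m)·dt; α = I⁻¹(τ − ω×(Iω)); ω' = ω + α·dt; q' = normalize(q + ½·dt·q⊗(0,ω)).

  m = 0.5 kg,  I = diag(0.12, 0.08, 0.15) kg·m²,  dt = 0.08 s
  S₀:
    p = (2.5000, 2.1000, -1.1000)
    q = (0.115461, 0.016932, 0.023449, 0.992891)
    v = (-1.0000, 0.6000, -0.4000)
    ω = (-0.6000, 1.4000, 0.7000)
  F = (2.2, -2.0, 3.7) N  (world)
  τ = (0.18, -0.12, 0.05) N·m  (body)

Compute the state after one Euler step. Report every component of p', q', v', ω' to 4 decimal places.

p' = (2.4200, 2.1480, -1.1320)
q' = (0.0866, -0.0407, 0.0056, 0.9954)
v' = (-0.6480, 0.2800, 0.1920)
ω' = (-0.5257, 1.2674, 0.7087)

a = F/m = (4.4000, -4.0000, 7.4000)
p + v·dt = (2.4200, 2.1480, -1.1320)
v + (F/m)dt = (-0.6480, 0.2800, 0.1920)
angular accel α = (0.9283, -1.6575, 0.1093)
ω' = ω + α·dt = (-0.5257, 1.2674, 0.7087)
q⊗(0,ω) = (-0.7176931, -1.4429097, -0.4459416, 0.1185969)
q + ½dt·q⊗(0,ω), renormalized = (0.0866, -0.0407, 0.0056, 0.9954)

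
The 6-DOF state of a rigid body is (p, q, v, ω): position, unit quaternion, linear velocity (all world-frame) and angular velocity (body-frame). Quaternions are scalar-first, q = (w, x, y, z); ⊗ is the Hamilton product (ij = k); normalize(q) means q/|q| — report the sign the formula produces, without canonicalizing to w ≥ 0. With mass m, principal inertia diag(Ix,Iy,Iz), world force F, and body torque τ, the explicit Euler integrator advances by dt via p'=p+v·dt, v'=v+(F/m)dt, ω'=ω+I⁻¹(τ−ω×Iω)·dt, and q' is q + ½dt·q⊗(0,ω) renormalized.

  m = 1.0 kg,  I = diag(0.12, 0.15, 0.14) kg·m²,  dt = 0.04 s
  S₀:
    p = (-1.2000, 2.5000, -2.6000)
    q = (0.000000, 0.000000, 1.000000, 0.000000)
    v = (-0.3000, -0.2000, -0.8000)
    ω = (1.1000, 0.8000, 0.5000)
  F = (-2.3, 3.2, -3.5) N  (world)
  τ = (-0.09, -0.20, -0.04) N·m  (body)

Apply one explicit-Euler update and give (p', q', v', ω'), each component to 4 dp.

p' = (-1.2120, 2.4920, -2.6320)
q' = (-0.0160, 0.0100, 0.9996, -0.0220)
v' = (-0.3920, -0.0720, -0.9400)
ω' = (1.0713, 0.7496, 0.4810)

p + v·dt = (-1.2120, 2.4920, -2.6320)
new velocity v' = (-0.3920, -0.0720, -0.9400)
angular accel α = (-0.7167, -1.2600, -0.4743)
ω + α·dt = (1.0713, 0.7496, 0.4810)
Hamilton product q⊗(0,ω) = (-0.8000000, 0.5000000, 0.0000000, -1.1000000)
q + ½dt·q⊗(0,ω), renormalized = (-0.0160, 0.0100, 0.9996, -0.0220)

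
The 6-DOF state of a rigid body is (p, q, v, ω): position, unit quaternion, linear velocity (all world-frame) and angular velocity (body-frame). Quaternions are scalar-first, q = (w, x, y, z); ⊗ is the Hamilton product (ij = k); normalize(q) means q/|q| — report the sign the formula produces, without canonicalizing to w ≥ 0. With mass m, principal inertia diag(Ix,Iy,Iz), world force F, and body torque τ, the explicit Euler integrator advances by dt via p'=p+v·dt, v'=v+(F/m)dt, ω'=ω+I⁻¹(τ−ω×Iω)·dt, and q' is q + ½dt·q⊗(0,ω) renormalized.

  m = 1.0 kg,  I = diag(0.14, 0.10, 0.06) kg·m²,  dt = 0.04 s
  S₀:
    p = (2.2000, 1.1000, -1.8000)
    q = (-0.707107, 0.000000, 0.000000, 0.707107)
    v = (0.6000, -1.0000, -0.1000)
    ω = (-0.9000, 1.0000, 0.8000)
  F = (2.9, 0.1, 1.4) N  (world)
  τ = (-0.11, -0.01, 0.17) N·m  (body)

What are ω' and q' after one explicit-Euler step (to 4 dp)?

ω' = (-0.9223, 1.0190, 0.8893)
q' = (-0.7181, -0.0014, -0.0269, 0.6955)

α = I⁻¹(τ − ω×Iω) = (-0.5571, 0.4760, 2.2333)
ω' = ω + α·dt = (-0.9223, 1.0190, 0.8893)
Hamilton product q⊗(0,ω) = (-0.5656856, -0.0707107, -1.3435033, -0.5656856)
updated quaternion q' = (-0.7181, -0.0014, -0.0269, 0.6955)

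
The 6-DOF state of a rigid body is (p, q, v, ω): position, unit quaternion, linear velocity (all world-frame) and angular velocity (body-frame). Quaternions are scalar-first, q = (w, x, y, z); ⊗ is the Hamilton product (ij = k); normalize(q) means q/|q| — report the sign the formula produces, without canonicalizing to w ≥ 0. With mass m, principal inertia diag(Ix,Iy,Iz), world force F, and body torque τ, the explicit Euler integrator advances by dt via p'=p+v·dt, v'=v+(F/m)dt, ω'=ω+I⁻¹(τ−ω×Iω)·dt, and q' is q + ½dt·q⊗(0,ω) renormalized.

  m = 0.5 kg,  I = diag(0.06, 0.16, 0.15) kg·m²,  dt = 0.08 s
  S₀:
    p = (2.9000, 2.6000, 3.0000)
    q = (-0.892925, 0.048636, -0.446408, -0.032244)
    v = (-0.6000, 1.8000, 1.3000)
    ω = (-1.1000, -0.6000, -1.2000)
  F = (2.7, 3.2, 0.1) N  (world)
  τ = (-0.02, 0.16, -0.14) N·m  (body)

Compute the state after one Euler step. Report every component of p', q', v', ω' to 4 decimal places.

a = (5.4000, 6.4000, 0.2000)
p' = p + v·dt = (2.8520, 2.7440, 3.1040)
v' = v + a·dt = (-0.1680, 2.3120, 1.3160)
ω×(Iω) gyroscopic = (-0.0072, -0.1188, 0.0660)
angular accel α = (-0.2133, 1.7425, -1.3733)
new body rate ω' = (-1.1171, -0.4606, -1.3099)
q⊗(0,ω) = (-0.2530380, 1.4985607, 0.6295866, 0.5512796)
q' = normalize(q + ½dt·q⊗(0,ω)) = (-0.9009, 0.1083, -0.4202, -0.0102)

p' = (2.8520, 2.7440, 3.1040)
q' = (-0.9009, 0.1083, -0.4202, -0.0102)
v' = (-0.1680, 2.3120, 1.3160)
ω' = (-1.1171, -0.4606, -1.3099)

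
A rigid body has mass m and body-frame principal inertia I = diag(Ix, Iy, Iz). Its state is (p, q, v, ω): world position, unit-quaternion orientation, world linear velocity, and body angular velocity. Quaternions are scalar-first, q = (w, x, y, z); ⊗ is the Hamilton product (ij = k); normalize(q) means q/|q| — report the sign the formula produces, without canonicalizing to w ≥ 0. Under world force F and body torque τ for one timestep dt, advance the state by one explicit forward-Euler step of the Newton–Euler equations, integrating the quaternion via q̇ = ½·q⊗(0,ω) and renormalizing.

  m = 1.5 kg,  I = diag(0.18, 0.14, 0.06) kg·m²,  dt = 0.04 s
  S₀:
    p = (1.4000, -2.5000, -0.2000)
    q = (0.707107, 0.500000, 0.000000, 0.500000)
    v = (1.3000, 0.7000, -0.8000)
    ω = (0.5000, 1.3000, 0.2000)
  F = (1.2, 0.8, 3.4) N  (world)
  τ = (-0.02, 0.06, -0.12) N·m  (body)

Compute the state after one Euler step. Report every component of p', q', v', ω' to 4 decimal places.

ω×(Iω) gyroscopic = (-0.0208, 0.0120, -0.0260)
α = I⁻¹(τ − ω×Iω) = (0.0044, 0.3429, -1.5667)
new body rate ω' = (0.5002, 1.3137, 0.1373)
q⊗(0,ω) = (-0.3500000, -0.2964465, 1.0692391, 0.7914214)
q' = normalize(q + ½dt·q⊗(0,ω)) = (0.6998, 0.4939, 0.0214, 0.5156)
linear accel F/m = (0.8000, 0.5333, 2.2667)
p + v·dt = (1.4520, -2.4720, -0.2320)
v + (F/m)dt = (1.3320, 0.7213, -0.7093)

p' = (1.4520, -2.4720, -0.2320)
q' = (0.6998, 0.4939, 0.0214, 0.5156)
v' = (1.3320, 0.7213, -0.7093)
ω' = (0.5002, 1.3137, 0.1373)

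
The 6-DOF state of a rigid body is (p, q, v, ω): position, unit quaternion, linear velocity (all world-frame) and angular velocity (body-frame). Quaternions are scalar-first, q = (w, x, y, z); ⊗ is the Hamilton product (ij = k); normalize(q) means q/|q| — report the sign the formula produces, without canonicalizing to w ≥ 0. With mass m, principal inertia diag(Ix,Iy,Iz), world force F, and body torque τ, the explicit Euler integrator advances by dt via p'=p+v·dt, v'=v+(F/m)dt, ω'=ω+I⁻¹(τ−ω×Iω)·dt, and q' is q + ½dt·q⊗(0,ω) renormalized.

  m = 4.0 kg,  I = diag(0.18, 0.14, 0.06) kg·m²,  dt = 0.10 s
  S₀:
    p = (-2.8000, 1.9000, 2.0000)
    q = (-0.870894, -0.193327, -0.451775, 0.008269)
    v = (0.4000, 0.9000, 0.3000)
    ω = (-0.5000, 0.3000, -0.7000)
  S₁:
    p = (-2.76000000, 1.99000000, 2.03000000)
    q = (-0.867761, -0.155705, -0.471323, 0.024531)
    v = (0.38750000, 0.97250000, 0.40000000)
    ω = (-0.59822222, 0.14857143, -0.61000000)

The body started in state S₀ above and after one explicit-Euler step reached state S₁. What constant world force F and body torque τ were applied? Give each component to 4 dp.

rate change Δω = (-0.09822222, -0.15142857, 0.09000000)
precession coupling = (0.0168, 0.0420, 0.0060)
τ = I·(Δω/dt) + ω₀×(Iω₀) = (-0.1600, -0.1700, 0.0600)
velocity change Δv = (-0.01250000, 0.07250000, 0.10000000)
applied force F = (-0.5000, 2.9000, 4.0000)

F = (-0.5000, 2.9000, 4.0000)
τ = (-0.1600, -0.1700, 0.0600)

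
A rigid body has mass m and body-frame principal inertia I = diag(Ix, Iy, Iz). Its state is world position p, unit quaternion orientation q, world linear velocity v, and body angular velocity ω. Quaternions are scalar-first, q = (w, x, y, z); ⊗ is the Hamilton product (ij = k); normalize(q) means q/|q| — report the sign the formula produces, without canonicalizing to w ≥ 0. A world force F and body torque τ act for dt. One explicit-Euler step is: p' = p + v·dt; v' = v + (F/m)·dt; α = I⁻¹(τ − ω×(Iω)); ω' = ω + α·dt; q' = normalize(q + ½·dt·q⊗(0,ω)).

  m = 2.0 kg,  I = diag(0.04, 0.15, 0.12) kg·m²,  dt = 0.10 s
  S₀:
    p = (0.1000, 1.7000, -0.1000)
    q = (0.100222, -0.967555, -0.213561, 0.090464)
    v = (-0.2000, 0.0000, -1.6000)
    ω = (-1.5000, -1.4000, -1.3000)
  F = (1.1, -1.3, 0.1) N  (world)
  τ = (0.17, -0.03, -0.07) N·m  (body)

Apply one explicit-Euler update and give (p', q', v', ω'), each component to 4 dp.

precession coupling ω×(Iω) = (-0.0546, -0.1560, 0.2310)
α = I⁻¹(τ − ω×Iω) = (5.6150, 0.8400, -2.5083)
ω' = ω + α·dt = (-0.9385, -1.3160, -1.5508)
2q̇ = q⊗(0,ω) = (-1.6327147, 0.2539459, -1.5338283, 0.9039469)
q' = normalize(q + ½dt·q⊗(0,ω)) = (0.0185, -0.9479, -0.2881, 0.1347)
a = (0.5500, -0.6500, 0.0500)
p + v·dt = (0.0800, 1.7000, -0.2600)
v' = v + a·dt = (-0.1450, -0.0650, -1.5950)

p' = (0.0800, 1.7000, -0.2600)
q' = (0.0185, -0.9479, -0.2881, 0.1347)
v' = (-0.1450, -0.0650, -1.5950)
ω' = (-0.9385, -1.3160, -1.5508)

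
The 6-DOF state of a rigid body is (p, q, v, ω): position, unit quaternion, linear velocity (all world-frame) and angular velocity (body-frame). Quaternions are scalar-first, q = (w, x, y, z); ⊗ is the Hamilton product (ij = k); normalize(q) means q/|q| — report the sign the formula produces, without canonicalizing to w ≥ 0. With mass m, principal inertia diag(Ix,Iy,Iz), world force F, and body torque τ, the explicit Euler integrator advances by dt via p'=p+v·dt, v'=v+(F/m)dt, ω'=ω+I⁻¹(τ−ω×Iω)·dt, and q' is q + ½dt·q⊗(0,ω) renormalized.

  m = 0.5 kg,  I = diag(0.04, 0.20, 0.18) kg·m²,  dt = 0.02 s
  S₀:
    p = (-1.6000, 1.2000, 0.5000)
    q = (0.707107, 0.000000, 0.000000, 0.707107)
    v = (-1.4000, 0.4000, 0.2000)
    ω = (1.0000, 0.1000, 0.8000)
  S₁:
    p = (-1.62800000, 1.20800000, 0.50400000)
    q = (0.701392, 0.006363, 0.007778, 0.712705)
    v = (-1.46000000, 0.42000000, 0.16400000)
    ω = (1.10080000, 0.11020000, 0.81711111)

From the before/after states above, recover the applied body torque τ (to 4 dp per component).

ω₁ − ω₀ = (0.10080000, 0.01020000, 0.01711111)
ω₀×(Iω₀) = (-0.0016, -0.1120, 0.0160)
I·α + gyro = (0.2000, -0.0100, 0.1700)

τ = (0.2000, -0.0100, 0.1700)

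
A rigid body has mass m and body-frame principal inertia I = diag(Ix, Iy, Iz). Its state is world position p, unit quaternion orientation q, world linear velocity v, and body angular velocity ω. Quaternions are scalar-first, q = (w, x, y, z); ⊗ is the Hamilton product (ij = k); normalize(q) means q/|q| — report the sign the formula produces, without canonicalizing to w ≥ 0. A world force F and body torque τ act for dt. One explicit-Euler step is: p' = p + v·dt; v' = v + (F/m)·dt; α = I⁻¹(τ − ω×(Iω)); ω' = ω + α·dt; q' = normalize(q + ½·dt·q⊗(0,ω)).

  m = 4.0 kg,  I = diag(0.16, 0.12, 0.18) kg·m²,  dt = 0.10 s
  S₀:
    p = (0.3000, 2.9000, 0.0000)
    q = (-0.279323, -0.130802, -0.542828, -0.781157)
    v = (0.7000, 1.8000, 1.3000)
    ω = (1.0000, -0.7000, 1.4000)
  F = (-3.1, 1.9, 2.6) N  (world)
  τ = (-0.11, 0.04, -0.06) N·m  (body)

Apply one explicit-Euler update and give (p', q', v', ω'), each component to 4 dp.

p' = (0.3700, 3.0800, 0.1300)
q' = (-0.2361, -0.2092, -0.5605, -0.7657)
v' = (0.6225, 1.8475, 1.3650)
ω' = (0.9680, -0.6433, 1.3511)

precession coupling ω×(Iω) = (-0.0588, -0.0280, 0.0280)
angular accel α = (-0.3200, 0.5667, -0.4889)
ω + α·dt = (0.9680, -0.6433, 1.3511)
Hamilton product q⊗(0,ω) = (0.8444422, -1.5860921, -0.4025081, 0.2433372)
q + ½dt·q⊗(0,ω), renormalized = (-0.2361, -0.2092, -0.5605, -0.7657)
a = (-0.7750, 0.4750, 0.6500)
p' = p + v·dt = (0.3700, 3.0800, 0.1300)
v + (F/m)dt = (0.6225, 1.8475, 1.3650)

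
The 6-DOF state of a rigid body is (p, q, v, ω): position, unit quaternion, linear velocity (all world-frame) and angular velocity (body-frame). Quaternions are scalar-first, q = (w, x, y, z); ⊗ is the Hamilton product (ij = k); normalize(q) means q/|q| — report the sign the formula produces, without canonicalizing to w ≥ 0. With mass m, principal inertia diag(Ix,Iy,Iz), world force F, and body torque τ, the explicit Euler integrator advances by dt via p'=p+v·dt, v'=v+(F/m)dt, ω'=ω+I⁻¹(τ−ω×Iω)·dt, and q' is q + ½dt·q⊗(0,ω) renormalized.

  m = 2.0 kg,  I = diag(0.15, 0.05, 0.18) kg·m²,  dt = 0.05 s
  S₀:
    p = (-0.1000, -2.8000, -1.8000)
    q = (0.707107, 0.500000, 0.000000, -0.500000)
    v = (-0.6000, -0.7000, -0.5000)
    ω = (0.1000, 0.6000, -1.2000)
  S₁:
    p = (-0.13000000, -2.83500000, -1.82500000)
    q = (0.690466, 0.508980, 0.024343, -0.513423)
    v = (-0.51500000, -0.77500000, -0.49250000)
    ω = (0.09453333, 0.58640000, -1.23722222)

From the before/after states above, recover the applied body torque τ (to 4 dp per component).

Δω = ω₁−ω₀ = (-0.00546667, -0.01360000, -0.03722222)
ω₀×(Iω₀) = (-0.0936, 0.0036, -0.0060)
I·α + gyro = (-0.1100, -0.0100, -0.1400)

τ = (-0.1100, -0.0100, -0.1400)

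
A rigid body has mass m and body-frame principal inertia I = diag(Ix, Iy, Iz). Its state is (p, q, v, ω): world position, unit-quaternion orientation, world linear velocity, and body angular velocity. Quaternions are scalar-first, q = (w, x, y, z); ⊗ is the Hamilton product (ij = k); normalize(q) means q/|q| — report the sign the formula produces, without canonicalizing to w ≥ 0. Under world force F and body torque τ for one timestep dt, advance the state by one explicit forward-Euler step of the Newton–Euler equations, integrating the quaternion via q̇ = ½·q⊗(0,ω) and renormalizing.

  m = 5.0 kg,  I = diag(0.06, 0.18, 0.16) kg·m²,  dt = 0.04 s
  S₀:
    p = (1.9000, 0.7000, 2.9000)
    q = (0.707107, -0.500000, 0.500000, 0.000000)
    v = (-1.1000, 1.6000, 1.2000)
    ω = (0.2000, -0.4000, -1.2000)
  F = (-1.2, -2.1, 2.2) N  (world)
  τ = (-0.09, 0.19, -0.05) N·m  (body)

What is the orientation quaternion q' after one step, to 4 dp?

q' = (0.7129, -0.5090, 0.4822, -0.0150)

2q̇ = q⊗(0,ω) = (0.3000000, -0.4585786, -0.8828428, -0.7485284)
q + ½dt·q⊗(0,ω), renormalized = (0.7129, -0.5090, 0.4822, -0.0150)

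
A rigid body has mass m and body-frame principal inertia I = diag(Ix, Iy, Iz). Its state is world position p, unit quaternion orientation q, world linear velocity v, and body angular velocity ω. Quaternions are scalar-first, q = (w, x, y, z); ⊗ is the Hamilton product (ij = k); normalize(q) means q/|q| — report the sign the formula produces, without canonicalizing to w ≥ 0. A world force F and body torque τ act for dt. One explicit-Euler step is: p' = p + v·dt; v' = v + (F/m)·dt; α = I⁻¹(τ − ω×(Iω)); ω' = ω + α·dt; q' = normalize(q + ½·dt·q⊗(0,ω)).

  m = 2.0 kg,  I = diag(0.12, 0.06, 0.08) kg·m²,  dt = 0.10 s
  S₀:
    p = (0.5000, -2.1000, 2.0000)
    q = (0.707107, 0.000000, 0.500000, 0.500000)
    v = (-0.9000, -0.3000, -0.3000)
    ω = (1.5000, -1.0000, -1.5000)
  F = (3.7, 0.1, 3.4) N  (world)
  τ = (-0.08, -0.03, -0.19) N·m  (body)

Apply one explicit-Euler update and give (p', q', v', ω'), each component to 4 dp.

gyro term ω×Iω = (0.0300, -0.0900, 0.0900)
angular accel α = (-0.9167, 1.0000, -3.5000)
ω' = ω + α·dt = (1.4083, -0.9000, -1.8500)
q⊗(0,ω) = (1.2500000, 0.8106605, 0.0428930, -1.8106605)
updated quaternion q' = (0.7644, 0.0403, 0.4987, 0.4067)
p' = p + v·dt = (0.4100, -2.1300, 1.9700)
v' = v + a·dt = (-0.7150, -0.2950, -0.1300)

p' = (0.4100, -2.1300, 1.9700)
q' = (0.7644, 0.0403, 0.4987, 0.4067)
v' = (-0.7150, -0.2950, -0.1300)
ω' = (1.4083, -0.9000, -1.8500)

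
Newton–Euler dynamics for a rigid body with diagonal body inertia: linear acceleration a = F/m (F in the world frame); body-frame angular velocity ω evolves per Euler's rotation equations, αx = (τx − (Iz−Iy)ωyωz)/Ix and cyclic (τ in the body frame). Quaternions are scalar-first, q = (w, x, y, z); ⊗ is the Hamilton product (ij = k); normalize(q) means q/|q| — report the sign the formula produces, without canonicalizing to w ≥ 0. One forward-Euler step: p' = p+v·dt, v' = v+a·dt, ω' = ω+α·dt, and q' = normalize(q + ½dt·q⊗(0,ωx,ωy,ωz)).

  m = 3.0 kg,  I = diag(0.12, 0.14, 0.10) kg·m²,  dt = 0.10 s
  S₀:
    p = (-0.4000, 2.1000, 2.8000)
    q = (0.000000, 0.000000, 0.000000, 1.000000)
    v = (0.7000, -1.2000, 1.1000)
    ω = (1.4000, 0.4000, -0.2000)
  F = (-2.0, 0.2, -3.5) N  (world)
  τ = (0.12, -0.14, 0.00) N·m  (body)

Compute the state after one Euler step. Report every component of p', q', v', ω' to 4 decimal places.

p' = (-0.3300, 1.9800, 2.9100)
q' = (0.0100, -0.0199, 0.0698, 0.9973)
v' = (0.6333, -1.1933, 0.9833)
ω' = (1.4973, 0.3040, -0.2112)

gyro term ω×Iω = (0.0032, -0.0056, 0.0112)
(τ − ω×Iω)/I = (0.9733, -0.9600, -0.1120)
new body rate ω' = (1.4973, 0.3040, -0.2112)
Hamilton product q⊗(0,ω) = (0.2000000, -0.4000000, 1.4000000, 0.0000000)
q + ½dt·q⊗(0,ω), renormalized = (0.0100, -0.0199, 0.0698, 0.9973)
new position p' = (-0.3300, 1.9800, 2.9100)
new velocity v' = (0.6333, -1.1933, 0.9833)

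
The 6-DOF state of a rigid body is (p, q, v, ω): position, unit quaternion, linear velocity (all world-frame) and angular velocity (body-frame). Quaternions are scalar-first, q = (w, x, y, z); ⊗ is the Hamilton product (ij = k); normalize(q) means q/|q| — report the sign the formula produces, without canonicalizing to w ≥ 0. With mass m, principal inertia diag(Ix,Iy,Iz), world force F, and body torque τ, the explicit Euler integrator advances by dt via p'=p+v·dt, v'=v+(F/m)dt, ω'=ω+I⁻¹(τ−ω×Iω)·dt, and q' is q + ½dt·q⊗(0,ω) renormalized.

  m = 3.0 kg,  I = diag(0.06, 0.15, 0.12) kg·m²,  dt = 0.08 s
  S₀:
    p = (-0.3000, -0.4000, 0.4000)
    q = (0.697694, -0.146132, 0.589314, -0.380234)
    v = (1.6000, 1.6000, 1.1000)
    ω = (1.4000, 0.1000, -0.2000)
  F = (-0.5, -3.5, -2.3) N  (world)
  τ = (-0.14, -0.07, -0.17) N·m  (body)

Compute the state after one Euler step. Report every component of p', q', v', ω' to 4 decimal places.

p' = (-0.1720, -0.2720, 0.4880)
q' = (0.6994, -0.1101, 0.5687, -0.4187)
v' = (1.5867, 1.5067, 1.0387)
ω' = (1.2125, 0.0537, -0.3217)

a = (-0.1667, -1.1667, -0.7667)
p + v·dt = (-0.1720, -0.2720, 0.4880)
new velocity v' = (1.5867, 1.5067, 1.0387)
α = I⁻¹(τ − ω×Iω) = (-2.3433, -0.5787, -1.5217)
ω + α·dt = (1.2125, 0.0537, -0.3217)
2q̇ = q⊗(0,ω) = (0.0696066, 0.8969322, -0.4917846, -0.9791916)
updated quaternion q' = (0.6994, -0.1101, 0.5687, -0.4187)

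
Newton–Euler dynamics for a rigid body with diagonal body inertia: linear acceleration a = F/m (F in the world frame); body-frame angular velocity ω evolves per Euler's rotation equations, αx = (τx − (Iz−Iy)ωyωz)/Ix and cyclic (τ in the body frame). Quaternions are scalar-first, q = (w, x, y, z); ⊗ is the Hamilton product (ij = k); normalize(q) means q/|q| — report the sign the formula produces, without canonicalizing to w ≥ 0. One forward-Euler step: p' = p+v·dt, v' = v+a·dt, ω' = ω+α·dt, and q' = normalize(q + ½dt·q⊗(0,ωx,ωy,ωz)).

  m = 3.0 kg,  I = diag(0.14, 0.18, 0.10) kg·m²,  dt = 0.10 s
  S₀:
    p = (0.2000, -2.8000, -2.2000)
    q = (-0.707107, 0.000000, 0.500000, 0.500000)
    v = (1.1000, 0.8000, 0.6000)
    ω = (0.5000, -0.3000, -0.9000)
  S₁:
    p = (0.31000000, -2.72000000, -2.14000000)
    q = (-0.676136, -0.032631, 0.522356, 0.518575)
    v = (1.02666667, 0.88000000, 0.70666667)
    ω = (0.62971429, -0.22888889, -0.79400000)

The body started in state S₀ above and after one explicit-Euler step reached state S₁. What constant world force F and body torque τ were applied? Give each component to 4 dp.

F = (-2.2000, 2.4000, 3.2000)
τ = (0.1600, 0.1100, 0.1000)

v₁ − v₀ = (-0.07333333, 0.08000000, 0.10666667)
m·(v₁−v₀)/dt = (-2.2000, 2.4000, 3.2000)
ω₁ − ω₀ = (0.12971429, 0.07111111, 0.10600000)
precession coupling = (-0.0216, -0.0180, -0.0060)
applied torque τ = (0.1600, 0.1100, 0.1000)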